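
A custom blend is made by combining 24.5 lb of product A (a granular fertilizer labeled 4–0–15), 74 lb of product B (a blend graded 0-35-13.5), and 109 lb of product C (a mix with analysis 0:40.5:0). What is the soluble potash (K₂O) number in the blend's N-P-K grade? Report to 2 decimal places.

Total mass = 24.5 + 74 + 109 = 207.5 lb.
K₂O mass = 15%×24.5 + 13.5%×74 + 0%×109 = 13.665 lb.
% K₂O = 13.665 / 207.5 = 6.58554%.

6.59% K₂O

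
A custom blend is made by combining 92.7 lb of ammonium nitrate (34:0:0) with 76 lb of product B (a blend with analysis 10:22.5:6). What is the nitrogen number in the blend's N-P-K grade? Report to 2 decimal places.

23.19% N

Total mass = 92.7 + 76 = 168.7 lb.
N mass = 34%×92.7 + 10%×76 = 39.118 lb.
% N = 39.118 / 168.7 = 23.1879%.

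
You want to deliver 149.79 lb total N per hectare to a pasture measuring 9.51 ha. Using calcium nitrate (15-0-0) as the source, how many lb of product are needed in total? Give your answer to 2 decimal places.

Product per hectare = 149.79 / 15% = 998.6 lb.
Total product = 998.6 × 9.51 = 9496.686 lb.

9496.69 lb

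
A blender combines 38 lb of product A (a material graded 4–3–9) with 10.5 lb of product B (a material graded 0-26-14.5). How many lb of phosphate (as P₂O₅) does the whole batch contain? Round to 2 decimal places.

3.87 lb P₂O₅

P₂O₅ mass = 3%×38 + 26%×10.5 = 3.87 lb.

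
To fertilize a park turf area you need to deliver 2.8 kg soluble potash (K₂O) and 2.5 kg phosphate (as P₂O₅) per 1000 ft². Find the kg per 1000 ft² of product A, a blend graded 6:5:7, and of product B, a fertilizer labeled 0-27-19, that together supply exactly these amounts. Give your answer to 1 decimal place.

29.9 kg product A, 3.7 kg product B

Let a = kg of product A, b = kg of product B (per 1000 ft²).
K₂O: 0.07·a + 0.19·b = 2.8
P₂O₅: 0.05·a + 0.27·b = 2.5
Eliminate a: (row1) − 0.07/0.05·(row2) → -0.188·b = -0.7, so b = 3.7234.
Back-substitute: a = (2.8 − 0.19·3.7234) / 0.07 = 29.8936.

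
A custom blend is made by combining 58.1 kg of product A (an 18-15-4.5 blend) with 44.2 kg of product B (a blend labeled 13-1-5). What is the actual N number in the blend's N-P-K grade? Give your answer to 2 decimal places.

Total mass = 58.1 + 44.2 = 102.3 kg.
N mass = 18%×58.1 + 13%×44.2 = 16.204 kg.
% N = 16.204 / 102.3 = 15.8397%.

15.84% N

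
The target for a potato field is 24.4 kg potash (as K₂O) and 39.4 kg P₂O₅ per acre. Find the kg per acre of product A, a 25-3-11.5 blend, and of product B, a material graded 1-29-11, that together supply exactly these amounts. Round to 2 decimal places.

91.25 kg product A, 126.42 kg product B

Let a = kg of product A, b = kg of product B (per acre).
K₂O: 0.115·a + 0.11·b = 24.4
P₂O₅: 0.03·a + 0.29·b = 39.4
From row1: a = (24.4 − 0.11·b) / 0.115.
Into row2: 0.03·(24.4 − 0.11·b)/0.115 + 0.29·b = 39.4 → b = 126.423, a = 91.2479.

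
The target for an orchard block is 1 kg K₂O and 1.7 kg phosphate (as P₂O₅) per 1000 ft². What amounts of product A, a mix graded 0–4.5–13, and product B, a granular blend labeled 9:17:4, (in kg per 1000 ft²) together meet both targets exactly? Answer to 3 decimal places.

Let a = kg of product A, b = kg of product B (per 1000 ft²).
K₂O: 0.13·a + 0.04·b = 1
P₂O₅: 0.045·a + 0.17·b = 1.7
Eliminate b: (row1) − 0.04/0.17·(row2) → 0.119412·a = 0.6, so a = 5.02463.
Then b = (1.7 − 0.045·5.02463) / 0.17 = 8.66995.

5.025 kg product A, 8.670 kg product B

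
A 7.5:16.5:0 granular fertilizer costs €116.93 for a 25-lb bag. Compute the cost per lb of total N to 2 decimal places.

N in bag = 25 × 7.5% = 1.875 lb.
Cost per lb N = €116.93 / 1.875 = €62.3627.

€62.36 per lb N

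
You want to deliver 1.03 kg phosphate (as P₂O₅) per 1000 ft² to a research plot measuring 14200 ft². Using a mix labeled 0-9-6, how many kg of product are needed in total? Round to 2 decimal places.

Product per 1000 ft² = 1.03 / 9% = 11.4444 kg.
Total product = 11.4444 × 14200 / 1000 = 162.511 kg.

162.51 kg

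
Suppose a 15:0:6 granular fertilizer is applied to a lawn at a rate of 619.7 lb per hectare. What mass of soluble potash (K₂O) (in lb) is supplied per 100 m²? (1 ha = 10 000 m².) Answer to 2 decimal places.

K₂O per hectare = 619.7 × 6% = 37.182 lb.
Convert to per 100 m²: 37.182 × 0.01 = 0.37182 lb.

0.37 lb K₂O per hundred sq m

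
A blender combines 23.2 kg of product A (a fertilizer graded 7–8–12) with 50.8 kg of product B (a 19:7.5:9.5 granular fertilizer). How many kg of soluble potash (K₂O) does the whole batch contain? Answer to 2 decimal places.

K₂O mass = 12%×23.2 + 9.5%×50.8 = 7.61 kg.

7.61 kg K₂O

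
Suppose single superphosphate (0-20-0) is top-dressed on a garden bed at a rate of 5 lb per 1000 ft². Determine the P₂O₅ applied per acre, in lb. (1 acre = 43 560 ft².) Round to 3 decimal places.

43.560 lb P₂O₅ per acre

P₂O₅ per 1000 ft² = 5 × 20% = 1 lb.
Convert to per acre: 1 × 43.56 = 43.56 lb.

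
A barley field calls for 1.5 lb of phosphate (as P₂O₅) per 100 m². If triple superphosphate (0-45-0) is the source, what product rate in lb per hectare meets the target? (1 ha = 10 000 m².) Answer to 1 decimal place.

Product per 100 m² = 1.5 / 45% = 3.33333 lb.
Convert to per hectare: 3.33333 × 100 = 333.333 lb.

333.3 lb of product per hectare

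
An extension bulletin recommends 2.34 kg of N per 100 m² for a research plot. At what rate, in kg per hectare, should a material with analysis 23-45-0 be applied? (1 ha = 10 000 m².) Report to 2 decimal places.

1017.39 kg of product per hectare

Product per 100 m² = 2.34 / 23% = 10.1739 kg.
Convert to per hectare: 10.1739 × 100 = 1017.391 kg.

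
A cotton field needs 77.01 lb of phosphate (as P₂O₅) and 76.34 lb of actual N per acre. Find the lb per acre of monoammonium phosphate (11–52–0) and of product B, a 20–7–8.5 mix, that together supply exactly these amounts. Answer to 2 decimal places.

Per-acre balance (a = monoammonium phosphate, b = product B):
P₂O₅: 0.52·a + 0.07·b = 77.01
N: 0.11·a + 0.2·b = 76.34
Eliminate a: (row1) − 0.52/0.11·(row2) → -0.875455·b = -283.87, so b = 324.254.
Back-substitute: a = (77.01 − 0.07·324.254) / 0.52 = 104.447.

104.45 lb monoammonium phosphate, 324.25 lb product B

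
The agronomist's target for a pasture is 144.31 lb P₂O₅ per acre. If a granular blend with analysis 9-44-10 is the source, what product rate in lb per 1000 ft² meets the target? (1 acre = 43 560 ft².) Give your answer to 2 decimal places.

Product per acre = 144.31 / 44% = 327.977 lb.
Convert to per 1000 ft²: 327.977 × 0.0229568 = 7.52932 lb.

7.53 lb of product per thousand sq ft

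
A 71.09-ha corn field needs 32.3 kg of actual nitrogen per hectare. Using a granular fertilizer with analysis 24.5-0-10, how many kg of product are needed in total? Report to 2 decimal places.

Product per hectare = 32.3 / 24.5% = 131.837 kg.
Total product = 131.837 × 71.09 = 9372.273 kg.

9372.27 kg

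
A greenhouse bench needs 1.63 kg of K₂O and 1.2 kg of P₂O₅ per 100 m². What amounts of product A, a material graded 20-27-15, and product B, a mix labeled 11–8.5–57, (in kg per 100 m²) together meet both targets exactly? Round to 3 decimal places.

Per-100 m² balance (a = product A, b = product B):
K₂O: 0.15·a + 0.57·b = 1.63
P₂O₅: 0.27·a + 0.085·b = 1.2
Solving simultaneously: a = 3.86433, b = 1.84272.

3.864 kg product A, 1.843 kg product B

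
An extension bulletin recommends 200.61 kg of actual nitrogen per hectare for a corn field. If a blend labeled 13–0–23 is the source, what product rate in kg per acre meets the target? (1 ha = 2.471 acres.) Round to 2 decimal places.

Product per hectare = 200.61 / 13% = 1543.15 kg.
Convert to per acre: 1543.15 × 0.404694 = 624.506 kg.

624.51 kg of product per acre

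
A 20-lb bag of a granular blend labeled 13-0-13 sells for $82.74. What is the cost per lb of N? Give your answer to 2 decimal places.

N in bag = 20 × 13% = 2.6 lb.
Cost per lb N = $82.74 / 2.6 = $31.8231.

$31.82 per lb N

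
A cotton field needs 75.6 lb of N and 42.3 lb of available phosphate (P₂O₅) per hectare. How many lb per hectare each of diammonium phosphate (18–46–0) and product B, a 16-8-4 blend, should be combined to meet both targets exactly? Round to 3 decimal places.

Let a = lb of diammonium phosphate, b = lb of product B (per hectare).
N: 0.18·a + 0.16·b = 75.6
P₂O₅: 0.46·a + 0.08·b = 42.3
Eliminate b: (row1) − 0.16/0.08·(row2) → -0.74·a = -9, so a = 12.1622.
Then b = (42.3 − 0.46·12.1622) / 0.08 = 458.8176.

12.162 lb diammonium phosphate, 458.818 lb product B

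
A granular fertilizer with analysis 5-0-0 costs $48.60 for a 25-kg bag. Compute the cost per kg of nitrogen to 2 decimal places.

$38.88 per kg N

N in bag = 25 × 5% = 1.25 kg.
Cost per kg N = $48.60 / 1.25 = $38.8800.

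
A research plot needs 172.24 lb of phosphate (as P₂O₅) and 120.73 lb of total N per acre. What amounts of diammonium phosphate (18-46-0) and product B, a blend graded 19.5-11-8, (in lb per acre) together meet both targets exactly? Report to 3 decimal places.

Let a = lb of diammonium phosphate, b = lb of product B (per acre).
P₂O₅: 0.46·a + 0.11·b = 172.24
N: 0.18·a + 0.195·b = 120.73
Eliminate a: (row1) − 0.46/0.18·(row2) → -0.388333·b = -136.292, so b = 350.9671.
Back-substitute: a = (172.24 − 0.11·350.9671) / 0.46 = 290.5079.

290.508 lb diammonium phosphate, 350.967 lb product B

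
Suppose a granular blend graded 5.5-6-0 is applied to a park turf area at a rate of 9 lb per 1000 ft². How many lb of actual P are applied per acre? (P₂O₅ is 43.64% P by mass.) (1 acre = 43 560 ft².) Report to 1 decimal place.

P₂O₅ per 1000 ft² = 9 × 6% = 0.54 lb.
Elemental P = 0.54 × 0.4364 = 0.235656 lb per 1000 ft².
Convert to per acre: 0.235656 × 43.56 = 10.2652 lb.

10.3 lb P per acre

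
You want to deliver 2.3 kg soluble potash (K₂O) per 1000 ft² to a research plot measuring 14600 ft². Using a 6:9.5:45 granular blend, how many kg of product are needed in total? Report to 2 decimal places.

Product per 1000 ft² = 2.3 / 45% = 5.11111 kg.
Total product = 5.11111 × 14600 / 1000 = 74.6222 kg.

74.62 kg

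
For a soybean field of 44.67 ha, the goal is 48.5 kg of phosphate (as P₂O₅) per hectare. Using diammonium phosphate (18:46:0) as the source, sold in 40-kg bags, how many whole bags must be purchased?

Product per hectare = 48.5 / 46% = 105.435 kg.
Total product = 105.435 × 44.67 = 4709.77 kg.
Bags = ⌈4709.77 / 40⌉ = 118.

118 bags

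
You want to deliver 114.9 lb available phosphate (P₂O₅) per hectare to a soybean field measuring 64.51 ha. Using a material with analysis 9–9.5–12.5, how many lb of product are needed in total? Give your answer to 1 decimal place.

Product per hectare = 114.9 / 9.5% = 1209.47 lb.
Total product = 1209.47 × 64.51 = 78023.147 lb.

78023.1 lb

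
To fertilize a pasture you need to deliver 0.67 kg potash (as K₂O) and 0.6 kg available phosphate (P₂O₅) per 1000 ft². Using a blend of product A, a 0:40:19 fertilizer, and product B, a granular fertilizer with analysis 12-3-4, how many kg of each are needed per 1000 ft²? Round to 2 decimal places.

0.38 kg product A, 14.95 kg product B

With a, b = kg per 1000 ft² of product A and product B:
K₂O: 0.19·a + 0.04·b = 0.67
P₂O₅: 0.4·a + 0.03·b = 0.6
Solving simultaneously: a = 0.378641, b = 14.9515.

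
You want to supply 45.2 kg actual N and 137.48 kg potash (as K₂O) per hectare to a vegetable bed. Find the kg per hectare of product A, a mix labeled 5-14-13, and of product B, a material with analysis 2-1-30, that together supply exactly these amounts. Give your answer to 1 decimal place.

871.8 kg product A, 80.5 kg product B

With a, b = kg per hectare of product A and product B:
N: 0.05·a + 0.02·b = 45.2
K₂O: 0.13·a + 0.3·b = 137.48
Solving simultaneously: a = 871.806, b = 80.4839.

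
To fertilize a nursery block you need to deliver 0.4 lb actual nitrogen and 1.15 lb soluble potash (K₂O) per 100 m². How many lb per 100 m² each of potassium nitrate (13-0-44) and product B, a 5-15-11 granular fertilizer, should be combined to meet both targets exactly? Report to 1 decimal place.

1.8 lb potassium nitrate, 3.4 lb product B

Per-100 m² balance (a = potassium nitrate, b = product B):
N: 0.13·a + 0.05·b = 0.4
K₂O: 0.44·a + 0.11·b = 1.15
From row1: a = (0.4 − 0.05·b) / 0.13.
Into row2: 0.44·(0.4 − 0.05·b)/0.13 + 0.11·b = 1.15 → b = 3.44156, a = 1.75325.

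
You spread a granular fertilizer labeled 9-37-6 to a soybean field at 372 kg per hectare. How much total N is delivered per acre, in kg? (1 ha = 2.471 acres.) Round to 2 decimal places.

nitrogen per hectare = 372 × 9% = 33.48 kg.
Convert to per acre: 33.48 × 0.404694 = 13.5492 kg.

13.55 kg N per acre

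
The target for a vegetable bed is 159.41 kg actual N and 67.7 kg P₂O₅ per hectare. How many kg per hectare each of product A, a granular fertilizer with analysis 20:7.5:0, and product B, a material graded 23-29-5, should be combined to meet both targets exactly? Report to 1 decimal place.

With a, b = kg per hectare of product A and product B:
N: 0.2·a + 0.23·b = 159.41
P₂O₅: 0.075·a + 0.29·b = 67.7
Eliminate a: (row1) − 0.2/0.075·(row2) → -0.543333·b = -21.1233, so b = 38.8773.
Back-substitute: a = (159.41 − 0.23·38.8773) / 0.2 = 752.341.

752.3 kg product A, 38.9 kg product B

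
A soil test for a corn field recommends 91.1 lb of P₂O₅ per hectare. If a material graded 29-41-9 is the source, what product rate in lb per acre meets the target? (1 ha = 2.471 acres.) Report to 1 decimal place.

89.9 lb of product per acre

Product per hectare = 91.1 / 41% = 222.195 lb.
Convert to per acre: 222.195 × 0.404694 = 89.9211 lb.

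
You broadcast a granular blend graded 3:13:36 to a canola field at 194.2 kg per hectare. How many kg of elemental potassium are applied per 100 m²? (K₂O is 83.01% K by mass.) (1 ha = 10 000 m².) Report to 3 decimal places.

K₂O per hectare = 194.2 × 36% = 69.912 kg.
Elemental K = 69.912 × 0.8301 = 58.034 kg per hectare.
Convert to per 100 m²: 58.034 × 0.01 = 0.58034 kg.

0.580 kg K per hundred sq m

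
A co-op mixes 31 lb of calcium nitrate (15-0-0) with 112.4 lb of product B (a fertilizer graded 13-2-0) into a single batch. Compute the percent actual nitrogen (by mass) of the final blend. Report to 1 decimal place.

13.4% N

Total mass = 31 + 112.4 = 143.4 lb.
N mass = 15%×31 + 13%×112.4 = 19.262 lb.
% N = 19.262 / 143.4 = 13.4324%.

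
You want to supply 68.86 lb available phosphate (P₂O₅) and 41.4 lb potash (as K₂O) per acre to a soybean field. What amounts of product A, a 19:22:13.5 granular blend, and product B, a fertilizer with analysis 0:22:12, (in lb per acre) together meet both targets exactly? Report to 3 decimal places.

256.000 lb product A, 57.000 lb product B

Let a = lb of product A, b = lb of product B (per acre).
P₂O₅: 0.22·a + 0.22·b = 68.86
K₂O: 0.135·a + 0.12·b = 41.4
From row1: a = (68.86 − 0.22·b) / 0.22.
Into row2: 0.135·(68.86 − 0.22·b)/0.22 + 0.12·b = 41.4 → b = 57, a = 256.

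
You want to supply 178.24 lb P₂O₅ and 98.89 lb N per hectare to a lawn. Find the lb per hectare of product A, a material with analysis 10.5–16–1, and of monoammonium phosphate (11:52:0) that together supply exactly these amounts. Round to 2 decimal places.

With a, b = lb per hectare of product A and monoammonium phosphate:
P₂O₅: 0.16·a + 0.52·b = 178.24
N: 0.105·a + 0.11·b = 98.89
Solving simultaneously: a = 859.903, b = 78.1838.

859.90 lb product A, 78.18 lb monoammonium phosphate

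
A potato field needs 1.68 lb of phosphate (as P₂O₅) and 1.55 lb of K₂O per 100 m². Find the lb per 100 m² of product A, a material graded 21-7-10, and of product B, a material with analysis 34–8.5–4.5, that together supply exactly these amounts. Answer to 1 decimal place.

Per-100 m² balance (a = product A, b = product B):
P₂O₅: 0.07·a + 0.085·b = 1.68
K₂O: 0.1·a + 0.045·b = 1.55
Eliminate b: (row1) − 0.085/0.045·(row2) → -0.118889·a = -1.24778, so a = 10.4953.
Then b = (1.55 − 0.1·10.4953) / 0.045 = 11.1215.

10.5 lb product A, 11.1 lb product B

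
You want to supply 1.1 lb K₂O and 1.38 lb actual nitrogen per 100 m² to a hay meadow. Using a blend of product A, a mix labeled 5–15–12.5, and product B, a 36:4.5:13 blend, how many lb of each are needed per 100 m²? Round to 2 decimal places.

5.63 lb product A, 3.05 lb product B

Per-100 m² balance (a = product A, b = product B):
K₂O: 0.125·a + 0.13·b = 1.1
N: 0.05·a + 0.36·b = 1.38
Eliminate a: (row1) − 0.125/0.05·(row2) → -0.77·b = -2.35, so b = 3.05195.
Back-substitute: a = (1.1 − 0.13·3.05195) / 0.125 = 5.62597.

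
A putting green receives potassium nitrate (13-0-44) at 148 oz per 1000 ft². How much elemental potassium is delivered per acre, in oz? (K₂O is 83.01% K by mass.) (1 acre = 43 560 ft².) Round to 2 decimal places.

2354.68 oz K per acre

K₂O per 1000 ft² = 148 × 44% = 65.12 oz.
Elemental K = 65.12 × 0.8301 = 54.0561 oz per 1000 ft².
Convert to per acre: 54.0561 × 43.56 = 2354.684 oz.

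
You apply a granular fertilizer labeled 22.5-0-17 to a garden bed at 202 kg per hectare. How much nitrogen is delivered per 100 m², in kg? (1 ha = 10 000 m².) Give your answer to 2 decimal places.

0.45 kg N per hundred sq m

nitrogen per hectare = 202 × 22.5% = 45.45 kg.
Convert to per 100 m²: 45.45 × 0.01 = 0.4545 kg.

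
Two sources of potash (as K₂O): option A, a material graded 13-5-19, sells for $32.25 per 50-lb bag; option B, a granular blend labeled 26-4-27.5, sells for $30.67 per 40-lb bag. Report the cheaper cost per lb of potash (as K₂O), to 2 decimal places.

$2.79 per lb K₂O (option B)

option A: K₂O per bag = 50 × 19% = 9.5 lb; cost = 32.25 / 9.5 = $3.3947/lb K₂O.
option B: K₂O per bag = 40 × 27.5% = 11 lb; cost = 30.67 / 11 = $2.7882/lb K₂O.
option B is cheaper.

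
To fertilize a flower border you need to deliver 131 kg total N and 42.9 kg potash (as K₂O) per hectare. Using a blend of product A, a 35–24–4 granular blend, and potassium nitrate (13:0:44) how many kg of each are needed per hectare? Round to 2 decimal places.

349.89 kg product A, 65.69 kg potassium nitrate

Let a = kg of product A, b = kg of potassium nitrate (per hectare).
N: 0.35·a + 0.13·b = 131
K₂O: 0.04·a + 0.44·b = 42.9
From row1: a = (131 − 0.13·b) / 0.35.
Into row2: 0.04·(131 − 0.13·b)/0.35 + 0.44·b = 42.9 → b = 65.6922, a = 349.886.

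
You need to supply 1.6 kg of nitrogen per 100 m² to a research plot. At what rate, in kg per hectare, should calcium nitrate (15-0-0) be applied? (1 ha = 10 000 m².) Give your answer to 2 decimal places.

Product per 100 m² = 1.6 / 15% = 10.6667 kg.
Convert to per hectare: 10.6667 × 100 = 1066.667 kg.

1066.67 kg of product per hectare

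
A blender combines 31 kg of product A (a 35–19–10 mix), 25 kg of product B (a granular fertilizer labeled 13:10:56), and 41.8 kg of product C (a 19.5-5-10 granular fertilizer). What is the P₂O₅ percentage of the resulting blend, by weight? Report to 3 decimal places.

Total mass = 31 + 25 + 41.8 = 97.8 kg.
P₂O₅ mass = 19%×31 + 10%×25 + 5%×41.8 = 10.48 kg.
% P₂O₅ = 10.48 / 97.8 = 10.7157%.

10.716% P₂O₅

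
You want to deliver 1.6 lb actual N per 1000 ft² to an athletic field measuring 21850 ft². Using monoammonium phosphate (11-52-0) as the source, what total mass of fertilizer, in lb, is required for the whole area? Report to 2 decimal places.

317.82 lb

Product per 1000 ft² = 1.6 / 11% = 14.5455 lb.
Total product = 14.5455 × 21850 / 1000 = 317.818 lb.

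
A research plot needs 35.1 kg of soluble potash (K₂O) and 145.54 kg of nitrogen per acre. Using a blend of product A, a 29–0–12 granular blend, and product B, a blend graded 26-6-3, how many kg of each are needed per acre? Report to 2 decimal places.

211.55 kg product A, 323.81 kg product B

Per-acre balance (a = product A, b = product B):
K₂O: 0.12·a + 0.03·b = 35.1
N: 0.29·a + 0.26·b = 145.54
From row1: a = (35.1 − 0.03·b) / 0.12.
Into row2: 0.29·(35.1 − 0.03·b)/0.12 + 0.26·b = 145.54 → b = 323.813, a = 211.547.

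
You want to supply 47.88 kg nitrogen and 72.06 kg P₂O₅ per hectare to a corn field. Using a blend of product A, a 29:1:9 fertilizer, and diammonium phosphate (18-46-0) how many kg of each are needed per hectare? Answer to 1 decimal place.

Let a = kg of product A, b = kg of diammonium phosphate (per hectare).
N: 0.29·a + 0.18·b = 47.88
P₂O₅: 0.01·a + 0.46·b = 72.06
From row1: a = (47.88 − 0.18·b) / 0.29.
Into row2: 0.01·(47.88 − 0.18·b)/0.29 + 0.46·b = 72.06 → b = 155.157, a = 68.7994.

68.8 kg product A, 155.2 kg diammonium phosphate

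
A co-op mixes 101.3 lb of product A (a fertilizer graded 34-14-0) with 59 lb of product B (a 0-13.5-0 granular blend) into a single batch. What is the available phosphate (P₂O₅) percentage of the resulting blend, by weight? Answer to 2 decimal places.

Total mass = 101.3 + 59 = 160.3 lb.
P₂O₅ mass = 14%×101.3 + 13.5%×59 = 22.147 lb.
% P₂O₅ = 22.147 / 160.3 = 13.816%.

13.82% P₂O₅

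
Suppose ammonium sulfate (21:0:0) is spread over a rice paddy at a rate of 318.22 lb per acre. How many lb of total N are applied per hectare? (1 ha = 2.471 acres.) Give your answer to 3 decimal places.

165.128 lb N per hectare

nitrogen per acre = 318.22 × 21% = 66.8262 lb.
Convert to per hectare: 66.8262 × 2.471 = 165.1275 lb.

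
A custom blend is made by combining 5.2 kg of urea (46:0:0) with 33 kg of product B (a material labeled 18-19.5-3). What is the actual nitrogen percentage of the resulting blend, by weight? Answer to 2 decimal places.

21.81% N

Total mass = 5.2 + 33 = 38.2 kg.
N mass = 46%×5.2 + 18%×33 = 8.332 kg.
% N = 8.332 / 38.2 = 21.8115%.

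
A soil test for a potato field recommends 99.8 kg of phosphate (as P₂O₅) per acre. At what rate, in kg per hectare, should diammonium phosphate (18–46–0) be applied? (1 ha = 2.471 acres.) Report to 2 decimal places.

536.10 kg of product per hectare

Product per acre = 99.8 / 46% = 216.957 kg.
Convert to per hectare: 216.957 × 2.471 = 536.0996 kg.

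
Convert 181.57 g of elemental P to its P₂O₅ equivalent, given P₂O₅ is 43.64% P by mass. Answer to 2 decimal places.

416.06 g P₂O₅

P₂O₅ = 181.57 / 0.4364 = 416.063 g.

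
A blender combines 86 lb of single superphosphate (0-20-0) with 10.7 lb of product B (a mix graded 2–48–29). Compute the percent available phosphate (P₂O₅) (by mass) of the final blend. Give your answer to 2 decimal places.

23.10% P₂O₅

Total mass = 86 + 10.7 = 96.7 lb.
P₂O₅ mass = 20%×86 + 48%×10.7 = 22.336 lb.
% P₂O₅ = 22.336 / 96.7 = 23.0982%.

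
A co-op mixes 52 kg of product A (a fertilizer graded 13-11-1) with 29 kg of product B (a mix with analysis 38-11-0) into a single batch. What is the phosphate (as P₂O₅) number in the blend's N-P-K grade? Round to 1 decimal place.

Total mass = 52 + 29 = 81 kg.
P₂O₅ mass = 11%×52 + 11%×29 = 8.91 kg.
% P₂O₅ = 8.91 / 81 = 11%.

11.0% P₂O₅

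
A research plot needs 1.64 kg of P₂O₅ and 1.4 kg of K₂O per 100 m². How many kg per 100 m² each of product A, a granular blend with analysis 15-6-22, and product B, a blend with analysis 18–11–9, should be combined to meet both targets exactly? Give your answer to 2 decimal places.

0.34 kg product A, 14.72 kg product B

With a, b = kg per 100 m² of product A and product B:
P₂O₅: 0.06·a + 0.11·b = 1.64
K₂O: 0.22·a + 0.09·b = 1.4
From row1: a = (1.64 − 0.11·b) / 0.06.
Into row2: 0.22·(1.64 − 0.11·b)/0.06 + 0.09·b = 1.4 → b = 14.7234, a = 0.340426.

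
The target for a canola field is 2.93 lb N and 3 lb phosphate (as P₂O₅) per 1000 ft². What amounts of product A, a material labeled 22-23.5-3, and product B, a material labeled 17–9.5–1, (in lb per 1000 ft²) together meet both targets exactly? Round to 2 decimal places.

Let a = lb of product A, b = lb of product B (per 1000 ft²).
N: 0.22·a + 0.17·b = 2.93
P₂O₅: 0.235·a + 0.095·b = 3
Eliminate a: (row1) − 0.22/0.235·(row2) → 0.0810638·b = 0.121489, so b = 1.49869.
Back-substitute: a = (2.93 − 0.17·1.49869) / 0.22 = 12.1601.

12.16 lb product A, 1.50 lb product B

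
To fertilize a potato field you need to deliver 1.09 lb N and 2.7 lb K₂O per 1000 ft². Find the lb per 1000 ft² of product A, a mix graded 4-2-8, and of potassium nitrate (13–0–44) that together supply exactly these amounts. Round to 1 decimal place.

Let a = lb of product A, b = lb of potassium nitrate (per 1000 ft²).
N: 0.04·a + 0.13·b = 1.09
K₂O: 0.08·a + 0.44·b = 2.7
Eliminate b: (row1) − 0.13/0.44·(row2) → 0.0163636·a = 0.292273, so a = 17.8611.
Then b = (2.7 − 0.08·17.8611) / 0.44 = 2.88889.

17.9 lb product A, 2.9 lb potassium nitrate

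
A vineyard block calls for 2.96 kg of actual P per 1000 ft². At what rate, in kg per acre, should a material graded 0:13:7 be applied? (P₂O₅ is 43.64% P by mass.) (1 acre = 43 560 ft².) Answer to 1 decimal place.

As P₂O₅: 2.96 / 0.4364 = 6.78277 kg per 1000 ft².
Product per 1000 ft² = 6.78277 / 13% = 52.1751 kg.
Convert to per acre: 52.1751 × 43.56 = 2272.749 kg.

2272.7 kg of product per acre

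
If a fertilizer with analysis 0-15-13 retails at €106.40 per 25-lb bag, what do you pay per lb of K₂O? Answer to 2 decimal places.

€32.74 per lb K₂O

K₂O in bag = 25 × 13% = 3.25 lb.
Cost per lb K₂O = €106.40 / 3.25 = €32.7385.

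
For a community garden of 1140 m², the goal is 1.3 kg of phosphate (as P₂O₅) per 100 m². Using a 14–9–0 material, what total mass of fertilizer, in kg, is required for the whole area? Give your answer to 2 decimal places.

Product per 100 m² = 1.3 / 9% = 14.4444 kg.
Total product = 14.4444 × 1140 / 100 = 164.667 kg.

164.67 kg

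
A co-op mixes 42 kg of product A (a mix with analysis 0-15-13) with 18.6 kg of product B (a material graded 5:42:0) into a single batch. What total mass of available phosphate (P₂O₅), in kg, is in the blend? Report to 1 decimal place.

14.1 kg P₂O₅

P₂O₅ mass = 15%×42 + 42%×18.6 = 14.112 kg.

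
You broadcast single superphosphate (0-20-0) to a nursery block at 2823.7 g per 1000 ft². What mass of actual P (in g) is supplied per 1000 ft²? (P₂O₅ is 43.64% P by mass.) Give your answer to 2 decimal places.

246.45 g P per thousand sq ft

P₂O₅ per 1000 ft² = 2823.7 × 20% = 564.74 g.
Elemental P = 564.74 × 0.4364 = 246.453 g per 1000 ft².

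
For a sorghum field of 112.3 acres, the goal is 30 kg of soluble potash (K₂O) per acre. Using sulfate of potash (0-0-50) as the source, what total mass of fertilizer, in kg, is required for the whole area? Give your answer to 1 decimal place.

Product per acre = 30 / 50% = 60 kg.
Total product = 60 × 112.3 = 6738 kg.

6738.0 kg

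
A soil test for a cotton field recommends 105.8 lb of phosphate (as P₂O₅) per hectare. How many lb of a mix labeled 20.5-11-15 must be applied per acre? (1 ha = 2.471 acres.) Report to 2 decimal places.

389.24 lb of product per acre

Product per hectare = 105.8 / 11% = 961.818 lb.
Convert to per acre: 961.818 × 0.404694 = 389.242 lb.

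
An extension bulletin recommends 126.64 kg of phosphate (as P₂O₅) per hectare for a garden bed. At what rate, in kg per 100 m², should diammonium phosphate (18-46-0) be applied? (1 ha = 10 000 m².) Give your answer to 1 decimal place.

Product per hectare = 126.64 / 46% = 275.304 kg.
Convert to per 100 m²: 275.304 × 0.01 = 2.75304 kg.

2.8 kg of product per hundred sq m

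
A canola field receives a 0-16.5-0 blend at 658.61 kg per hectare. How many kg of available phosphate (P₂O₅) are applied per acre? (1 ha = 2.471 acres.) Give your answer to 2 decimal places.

P₂O₅ per hectare = 658.61 × 16.5% = 108.671 kg.
Convert to per acre: 108.671 × 0.404694 = 43.9784 kg.

43.98 kg P₂O₅ per acre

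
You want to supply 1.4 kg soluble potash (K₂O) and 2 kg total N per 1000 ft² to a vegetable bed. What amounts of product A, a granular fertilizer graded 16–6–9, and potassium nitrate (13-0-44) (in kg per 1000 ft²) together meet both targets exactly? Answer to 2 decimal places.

Let a = kg of product A, b = kg of potassium nitrate (per 1000 ft²).
K₂O: 0.09·a + 0.44·b = 1.4
N: 0.16·a + 0.13·b = 2
From row1: a = (1.4 − 0.44·b) / 0.09.
Into row2: 0.16·(1.4 − 0.44·b)/0.09 + 0.13·b = 2 → b = 0.749574, a = 11.891.

11.89 kg product A, 0.75 kg potassium nitrate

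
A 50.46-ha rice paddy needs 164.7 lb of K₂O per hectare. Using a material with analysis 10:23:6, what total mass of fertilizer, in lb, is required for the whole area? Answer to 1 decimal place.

138512.7 lb

Product per hectare = 164.7 / 6% = 2745 lb.
Total product = 2745 × 50.46 = 138512.7 lb.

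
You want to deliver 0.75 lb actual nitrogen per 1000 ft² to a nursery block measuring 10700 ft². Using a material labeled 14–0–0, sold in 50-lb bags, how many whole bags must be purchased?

Product per 1000 ft² = 0.75 / 14% = 5.35714 lb.
Total product = 5.35714 × 10700 / 1000 = 57.3214 lb.
Bags = ⌈57.3214 / 50⌉ = 2.

2 bags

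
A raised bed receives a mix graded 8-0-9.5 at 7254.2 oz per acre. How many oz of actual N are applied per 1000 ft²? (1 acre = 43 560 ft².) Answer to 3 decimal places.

nitrogen per acre = 7254.2 × 8% = 580.336 oz.
Convert to per 1000 ft²: 580.336 × 0.0229568 = 13.3227 oz.

13.323 oz N per thousand sq ft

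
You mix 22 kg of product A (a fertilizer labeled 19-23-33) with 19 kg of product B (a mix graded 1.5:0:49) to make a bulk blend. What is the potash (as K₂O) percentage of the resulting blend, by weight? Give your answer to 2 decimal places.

40.41% K₂O

Total mass = 22 + 19 = 41 kg.
K₂O mass = 33%×22 + 49%×19 = 16.57 kg.
% K₂O = 16.57 / 41 = 40.4146%.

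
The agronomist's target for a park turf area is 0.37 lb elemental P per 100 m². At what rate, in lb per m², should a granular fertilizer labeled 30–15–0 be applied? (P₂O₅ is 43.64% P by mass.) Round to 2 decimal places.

As P₂O₅: 0.37 / 0.4364 = 0.847846 lb per 100 m².
Product per 100 m² = 0.847846 / 15% = 5.65231 lb.
Convert to per m²: 5.65231 × 0.01 = 0.0565231 lb.

0.06 lb of product per sq m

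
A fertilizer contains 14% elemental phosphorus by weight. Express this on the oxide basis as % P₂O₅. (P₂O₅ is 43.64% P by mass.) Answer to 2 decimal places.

%P₂O₅ = 14 / 0.4364 = 32.0807%.

32.08% P₂O₅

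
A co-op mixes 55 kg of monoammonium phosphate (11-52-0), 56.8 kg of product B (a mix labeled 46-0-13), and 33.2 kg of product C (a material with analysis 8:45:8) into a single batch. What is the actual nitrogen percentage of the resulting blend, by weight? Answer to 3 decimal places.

Total mass = 55 + 56.8 + 33.2 = 145 kg.
N mass = 11%×55 + 46%×56.8 + 8%×33.2 = 34.834 kg.
% N = 34.834 / 145 = 24.0234%.

24.023% N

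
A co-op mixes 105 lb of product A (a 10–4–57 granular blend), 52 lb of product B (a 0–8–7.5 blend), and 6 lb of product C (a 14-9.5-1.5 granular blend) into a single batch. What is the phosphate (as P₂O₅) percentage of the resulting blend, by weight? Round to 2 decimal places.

5.48% P₂O₅

Total mass = 105 + 52 + 6 = 163 lb.
P₂O₅ mass = 4%×105 + 8%×52 + 9.5%×6 = 8.93 lb.
% P₂O₅ = 8.93 / 163 = 5.47853%.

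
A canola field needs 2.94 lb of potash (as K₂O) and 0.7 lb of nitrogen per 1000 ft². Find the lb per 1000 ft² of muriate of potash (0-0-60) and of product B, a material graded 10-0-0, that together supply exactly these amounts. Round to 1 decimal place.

With a, b = lb per 1000 ft² of muriate of potash and product B:
K₂O: 0.6·a + 0·b = 2.94
N: 0·a + 0.1·b = 0.7
Solving simultaneously: a = 4.9, b = 7.

4.9 lb muriate of potash, 7.0 lb product B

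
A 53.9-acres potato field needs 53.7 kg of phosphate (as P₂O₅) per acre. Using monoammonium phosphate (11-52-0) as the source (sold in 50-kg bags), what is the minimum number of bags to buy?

112 bags

Product per acre = 53.7 / 52% = 103.269 kg.
Total product = 103.269 × 53.9 = 5566.21 kg.
Bags = ⌈5566.21 / 50⌉ = 112.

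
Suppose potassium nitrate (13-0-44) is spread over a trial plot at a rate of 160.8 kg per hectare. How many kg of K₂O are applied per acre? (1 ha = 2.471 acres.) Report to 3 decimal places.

K₂O per hectare = 160.8 × 44% = 70.752 kg.
Convert to per acre: 70.752 × 0.404694 = 28.6329 kg.

28.633 kg K₂O per acre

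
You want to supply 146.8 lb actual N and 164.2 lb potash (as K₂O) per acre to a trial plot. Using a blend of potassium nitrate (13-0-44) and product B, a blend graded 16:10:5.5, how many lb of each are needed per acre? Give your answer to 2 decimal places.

Let a = lb of potassium nitrate, b = lb of product B (per acre).
N: 0.13·a + 0.16·b = 146.8
K₂O: 0.44·a + 0.055·b = 164.2
Eliminate a: (row1) − 0.13/0.44·(row2) → 0.14375·b = 98.2864, so b = 683.731.
Back-substitute: a = (146.8 − 0.16·683.731) / 0.13 = 287.715.

287.72 lb potassium nitrate, 683.73 lb product B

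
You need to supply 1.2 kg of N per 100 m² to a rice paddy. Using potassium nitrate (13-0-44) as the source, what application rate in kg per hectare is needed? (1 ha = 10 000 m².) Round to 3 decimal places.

Product per 100 m² = 1.2 / 13% = 9.23077 kg.
Convert to per hectare: 9.23077 × 100 = 923.0769 kg.

923.077 kg of product per hectare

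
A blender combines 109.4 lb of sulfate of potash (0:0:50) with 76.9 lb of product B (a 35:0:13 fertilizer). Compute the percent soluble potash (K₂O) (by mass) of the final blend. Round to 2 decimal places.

Total mass = 109.4 + 76.9 = 186.3 lb.
K₂O mass = 50%×109.4 + 13%×76.9 = 64.697 lb.
% K₂O = 64.697 / 186.3 = 34.7273%.

34.73% K₂O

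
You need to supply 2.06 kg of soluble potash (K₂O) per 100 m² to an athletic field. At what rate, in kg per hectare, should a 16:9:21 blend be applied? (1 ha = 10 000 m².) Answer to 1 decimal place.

Product per 100 m² = 2.06 / 21% = 9.80952 kg.
Convert to per hectare: 9.80952 × 100 = 980.952 kg.

981.0 kg of product per hectare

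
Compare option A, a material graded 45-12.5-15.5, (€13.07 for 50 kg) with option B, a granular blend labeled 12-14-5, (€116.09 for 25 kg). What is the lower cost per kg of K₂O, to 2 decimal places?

option A: K₂O per bag = 50 × 15.5% = 7.75 kg; cost = 13.07 / 7.75 = €1.6865/kg K₂O.
option B: K₂O per bag = 25 × 5% = 1.25 kg; cost = 116.09 / 1.25 = €92.8720/kg K₂O.
option A is cheaper.

€1.69 per kg K₂O (option A)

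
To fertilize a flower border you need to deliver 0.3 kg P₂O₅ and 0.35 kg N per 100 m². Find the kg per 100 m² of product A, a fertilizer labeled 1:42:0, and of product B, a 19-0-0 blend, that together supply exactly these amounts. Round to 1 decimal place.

0.7 kg product A, 1.8 kg product B

Per-100 m² balance (a = product A, b = product B):
P₂O₅: 0.42·a + 0·b = 0.3
N: 0.01·a + 0.19·b = 0.35
Eliminate a: (row1) − 0.42/0.01·(row2) → -7.98·b = -14.4, so b = 1.80451.
Back-substitute: a = (0.3 − 0·1.80451) / 0.42 = 0.714286.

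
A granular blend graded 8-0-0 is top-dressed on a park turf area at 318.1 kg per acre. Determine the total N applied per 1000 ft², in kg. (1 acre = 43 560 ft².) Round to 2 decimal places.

0.58 kg N per thousand sq ft

nitrogen per acre = 318.1 × 8% = 25.448 kg.
Convert to per 1000 ft²: 25.448 × 0.0229568 = 0.584206 kg.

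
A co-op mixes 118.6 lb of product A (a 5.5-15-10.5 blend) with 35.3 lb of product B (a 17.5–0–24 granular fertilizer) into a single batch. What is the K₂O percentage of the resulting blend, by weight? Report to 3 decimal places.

13.596% K₂O

Total mass = 118.6 + 35.3 = 153.9 lb.
K₂O mass = 10.5%×118.6 + 24%×35.3 = 20.925 lb.
% K₂O = 20.925 / 153.9 = 13.59649%.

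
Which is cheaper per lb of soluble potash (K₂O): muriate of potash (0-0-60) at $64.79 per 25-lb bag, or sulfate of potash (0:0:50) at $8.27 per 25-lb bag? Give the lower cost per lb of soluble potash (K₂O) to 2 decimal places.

muriate of potash: K₂O per bag = 25 × 60% = 15 lb; cost = 64.79 / 15 = $4.3193/lb K₂O.
sulfate of potash: K₂O per bag = 25 × 50% = 12.5 lb; cost = 8.27 / 12.5 = $0.6616/lb K₂O.
sulfate of potash is cheaper.

$0.66 per lb K₂O (sulfate of potash)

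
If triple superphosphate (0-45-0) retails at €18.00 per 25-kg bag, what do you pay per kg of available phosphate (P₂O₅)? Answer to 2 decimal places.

€1.60 per kg P₂O₅

P₂O₅ in bag = 25 × 45% = 11.25 kg.
Cost per kg P₂O₅ = €18.00 / 11.25 = €1.6000.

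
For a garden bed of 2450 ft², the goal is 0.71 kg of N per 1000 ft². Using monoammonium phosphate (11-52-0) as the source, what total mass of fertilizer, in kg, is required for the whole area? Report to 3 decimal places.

Product per 1000 ft² = 0.71 / 11% = 6.45455 kg.
Total product = 6.45455 × 2450 / 1000 = 15.8136 kg.

15.814 kg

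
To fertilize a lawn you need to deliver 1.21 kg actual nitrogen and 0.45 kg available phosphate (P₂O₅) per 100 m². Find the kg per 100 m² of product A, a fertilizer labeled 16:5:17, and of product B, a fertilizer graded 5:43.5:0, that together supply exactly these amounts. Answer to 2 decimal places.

7.51 kg product A, 0.17 kg product B

Per-100 m² balance (a = product A, b = product B):
N: 0.16·a + 0.05·b = 1.21
P₂O₅: 0.05·a + 0.435·b = 0.45
From row1: a = (1.21 − 0.05·b) / 0.16.
Into row2: 0.05·(1.21 − 0.05·b)/0.16 + 0.435·b = 0.45 → b = 0.171386, a = 7.50894.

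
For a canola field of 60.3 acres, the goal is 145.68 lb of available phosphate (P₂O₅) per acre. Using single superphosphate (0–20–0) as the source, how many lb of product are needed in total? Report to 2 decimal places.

43922.52 lb

Product per acre = 145.68 / 20% = 728.4 lb.
Total product = 728.4 × 60.3 = 43922.52 lb.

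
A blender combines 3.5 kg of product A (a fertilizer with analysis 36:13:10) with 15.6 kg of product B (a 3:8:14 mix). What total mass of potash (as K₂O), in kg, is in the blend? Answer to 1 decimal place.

K₂O mass = 10%×3.5 + 14%×15.6 = 2.534 kg.

2.5 kg K₂O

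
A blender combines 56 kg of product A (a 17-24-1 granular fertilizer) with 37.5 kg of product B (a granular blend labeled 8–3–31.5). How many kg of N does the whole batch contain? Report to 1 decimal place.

N mass = 17%×56 + 8%×37.5 = 12.52 kg.

12.5 kg N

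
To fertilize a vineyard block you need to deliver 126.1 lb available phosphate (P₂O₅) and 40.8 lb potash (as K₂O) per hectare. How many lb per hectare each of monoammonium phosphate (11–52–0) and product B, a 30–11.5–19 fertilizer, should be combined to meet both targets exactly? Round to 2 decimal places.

195.01 lb monoammonium phosphate, 214.74 lb product B

Let a = lb of monoammonium phosphate, b = lb of product B (per hectare).
P₂O₅: 0.52·a + 0.115·b = 126.1
K₂O: 0·a + 0.19·b = 40.8
Solving simultaneously: a = 195.0101, b = 214.737.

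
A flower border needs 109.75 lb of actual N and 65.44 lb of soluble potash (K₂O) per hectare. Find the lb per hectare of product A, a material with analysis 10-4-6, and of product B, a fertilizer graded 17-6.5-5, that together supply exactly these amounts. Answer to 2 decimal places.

1084.10 lb product A, 7.88 lb product B

Let a = lb of product A, b = lb of product B (per hectare).
N: 0.1·a + 0.17·b = 109.75
K₂O: 0.06·a + 0.05·b = 65.44
Eliminate a: (row1) − 0.1/0.06·(row2) → 0.0866667·b = 0.683333, so b = 7.88462.
Back-substitute: a = (109.75 − 0.17·7.88462) / 0.1 = 1084.096.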